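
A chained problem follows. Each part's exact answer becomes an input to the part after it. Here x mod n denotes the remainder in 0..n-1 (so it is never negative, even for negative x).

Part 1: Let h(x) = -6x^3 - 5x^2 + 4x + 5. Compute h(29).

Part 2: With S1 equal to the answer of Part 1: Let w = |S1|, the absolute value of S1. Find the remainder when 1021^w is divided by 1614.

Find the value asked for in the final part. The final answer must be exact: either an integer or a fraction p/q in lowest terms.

Part 1: -6*(29)^3 - 5*(29)^2 + 4*(29)^1 + 5 = (-146334) + (-4205) + (116) + (5) = -150418; answer -150418
Part 2: S1 = -150418; w = 150418; squarings mod 1614: 1021^1=1021, 1021^2=1411, 1021^4=859, 1021^8=283, 1021^16=1003, 1021^32=487, 1021^64=1525, 1021^128=1465, 1021^256=1219, 1021^512=1081, 1021^1024=25, 1021^2048=625, 1021^4096=37, 1021^8192=1369, 1021^16384=307, 1021^32768=637, 1021^65536=655, 1021^131072=1315; 1021^150418 = 1021^2 * 1021^16 * 1021^128 * 1021^256 * 1021^512 * 1021^2048 * 1021^16384 * 1021^131072 = 943 (mod 1614); answer 943

943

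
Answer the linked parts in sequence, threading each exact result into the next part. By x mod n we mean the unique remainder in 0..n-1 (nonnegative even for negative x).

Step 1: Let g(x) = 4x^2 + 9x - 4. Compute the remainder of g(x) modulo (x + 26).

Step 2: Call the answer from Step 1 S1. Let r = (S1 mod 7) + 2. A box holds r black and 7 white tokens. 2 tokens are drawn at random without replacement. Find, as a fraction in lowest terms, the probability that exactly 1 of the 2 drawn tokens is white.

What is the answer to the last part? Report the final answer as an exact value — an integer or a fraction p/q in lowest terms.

28/55

Step 1: remainder = value at the root: 4*(-26)^2 + 9*(-26)^1 - 4 = (2704) + (-234) + (-4) = 2466; answer 2466
Step 2: S1 = 2466; r = 4; total draws C(11,2) = 55; favorable C(7,1)*C(4,1) = 28; P = 28/55; answer 28/55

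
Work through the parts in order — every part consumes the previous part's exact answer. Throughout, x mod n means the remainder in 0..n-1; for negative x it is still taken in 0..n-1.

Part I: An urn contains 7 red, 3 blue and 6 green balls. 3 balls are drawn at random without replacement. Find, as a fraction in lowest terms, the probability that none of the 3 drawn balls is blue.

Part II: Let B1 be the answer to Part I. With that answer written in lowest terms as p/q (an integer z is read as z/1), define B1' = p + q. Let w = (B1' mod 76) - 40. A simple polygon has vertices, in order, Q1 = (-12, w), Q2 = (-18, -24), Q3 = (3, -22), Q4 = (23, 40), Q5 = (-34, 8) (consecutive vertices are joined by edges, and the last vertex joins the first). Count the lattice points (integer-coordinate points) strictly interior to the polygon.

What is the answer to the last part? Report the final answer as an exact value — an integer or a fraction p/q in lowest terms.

Part I: total draws C(16,3) = 560; favorable C(13,3) = 286; P = 143/280; answer 143/280
Part II: B1 = 143/280; threaded value p + q = 423; w = 3; cross terms: (-12*-24 - -18*3)=342, (-18*-22 - 3*-24)=468, (3*40 - 23*-22)=626, (23*8 - -34*40)=1544, (-34*3 - -12*8)=-6; twice the area = |2974| = 2974; area = 1487; boundary points = 3 + 1 + 2 + 1 + 1 = 8; strictly interior points = area - boundary/2 + 1 = 1484; answer 1484

1484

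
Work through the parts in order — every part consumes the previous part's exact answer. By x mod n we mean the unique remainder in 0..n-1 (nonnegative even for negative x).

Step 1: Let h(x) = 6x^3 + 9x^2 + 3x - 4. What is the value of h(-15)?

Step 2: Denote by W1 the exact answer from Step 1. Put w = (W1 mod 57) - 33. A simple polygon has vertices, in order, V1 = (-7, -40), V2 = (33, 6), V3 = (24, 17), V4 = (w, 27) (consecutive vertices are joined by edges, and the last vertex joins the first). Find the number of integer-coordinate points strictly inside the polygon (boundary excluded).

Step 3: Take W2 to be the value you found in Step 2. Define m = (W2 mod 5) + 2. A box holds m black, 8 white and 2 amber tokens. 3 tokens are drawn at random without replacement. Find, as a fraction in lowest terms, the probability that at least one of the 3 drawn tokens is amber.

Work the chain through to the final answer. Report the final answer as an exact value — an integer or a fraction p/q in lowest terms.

Step 1: 6*(-15)^3 + 9*(-15)^2 + 3*(-15)^1 - 4 = (-20250) + (2025) + (-45) + (-4) = -18274; answer -18274
Step 2: W1 = -18274; w = -10; cross terms: (-7*6 - 33*-40)=1278, (33*17 - 24*6)=417, (24*27 - -10*17)=818, (-10*-40 - -7*27)=589; twice the area = |3102| = 3102; area = 1551; boundary points = 2 + 1 + 2 + 1 = 6; strictly interior points = area - boundary/2 + 1 = 1549; answer 1549
Step 3: W2 = 1549; m = 6; total draws C(16,3) = 560; complement C(14,3) = 364; favorable 560 - 364 = 196; P = 7/20; answer 7/20

7/20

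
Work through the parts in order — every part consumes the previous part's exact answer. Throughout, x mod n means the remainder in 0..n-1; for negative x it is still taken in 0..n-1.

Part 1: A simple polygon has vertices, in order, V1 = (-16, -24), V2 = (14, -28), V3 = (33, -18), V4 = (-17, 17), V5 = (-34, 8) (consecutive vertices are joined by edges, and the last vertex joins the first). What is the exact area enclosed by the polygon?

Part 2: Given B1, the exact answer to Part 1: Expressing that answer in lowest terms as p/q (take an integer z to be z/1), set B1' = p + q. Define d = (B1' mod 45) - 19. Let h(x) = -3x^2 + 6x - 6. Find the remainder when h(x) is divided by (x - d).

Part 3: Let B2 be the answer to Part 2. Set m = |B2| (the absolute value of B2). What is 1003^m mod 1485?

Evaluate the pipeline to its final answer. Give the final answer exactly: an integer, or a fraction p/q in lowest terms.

559

Part 1: cross terms: (-16*-28 - 14*-24)=784, (14*-18 - 33*-28)=672, (33*17 - -17*-18)=255, (-17*8 - -34*17)=442, (-34*-24 - -16*8)=944; twice the area = |3097| = 3097; area = 3097/2; answer 3097/2
Part 2: B1 = 3097/2; threaded value p + q = 3099; d = 20; remainder = value at the root: -3*(20)^2 + 6*(20)^1 - 6 = (-1200) + (120) + (-6) = -1086; answer -1086
Part 3: B2 = -1086; m = 1086; squarings mod 1485: 1003^1=1003, 1003^2=664, 1003^4=1336, 1003^8=1411, 1003^16=1021, 1003^32=1456, 1003^64=841, 1003^128=421, 1003^256=526, 1003^512=466, 1003^1024=346; 1003^1086 = 1003^2 * 1003^4 * 1003^8 * 1003^16 * 1003^32 * 1003^1024 = 559 (mod 1485); answer 559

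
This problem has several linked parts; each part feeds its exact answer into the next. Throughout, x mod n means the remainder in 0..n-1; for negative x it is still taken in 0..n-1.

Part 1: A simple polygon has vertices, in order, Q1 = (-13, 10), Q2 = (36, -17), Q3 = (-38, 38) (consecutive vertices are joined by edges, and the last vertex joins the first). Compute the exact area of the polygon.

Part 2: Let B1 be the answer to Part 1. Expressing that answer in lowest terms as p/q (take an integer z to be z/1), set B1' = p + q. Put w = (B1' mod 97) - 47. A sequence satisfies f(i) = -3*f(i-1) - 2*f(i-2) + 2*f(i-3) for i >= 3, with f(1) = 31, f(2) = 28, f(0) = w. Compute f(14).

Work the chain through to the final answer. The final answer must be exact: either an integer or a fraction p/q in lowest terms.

Part 1: cross terms: (-13*-17 - 36*10)=-139, (36*38 - -38*-17)=722, (-38*10 - -13*38)=114; twice the area = |697| = 697; area = 697/2; answer 697/2
Part 2: B1 = 697/2; threaded value p + q = 699; w = -27; f(3) = -3*(28) - 2*(31) + 2*(-27) = -200; iterating: f(3)=-200, f(4)=606, f(5)=-1362, f(6)=2474, f(7)=-3486, f(8)=2786, f(9)=3562, f(10)=-23230, f(11)=68138, f(12)=-150830, f(13)=269754, f(14)=-371326; answer -371326

-371326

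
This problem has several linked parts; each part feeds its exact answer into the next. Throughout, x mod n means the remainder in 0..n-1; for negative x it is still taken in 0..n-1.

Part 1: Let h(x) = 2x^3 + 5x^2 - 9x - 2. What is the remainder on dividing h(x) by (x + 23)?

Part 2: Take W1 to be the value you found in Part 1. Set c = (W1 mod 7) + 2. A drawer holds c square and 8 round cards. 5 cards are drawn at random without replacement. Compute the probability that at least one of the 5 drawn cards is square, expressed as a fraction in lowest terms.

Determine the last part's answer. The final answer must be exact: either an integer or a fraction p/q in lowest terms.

77/78

Part 1: remainder = value at the root: 2*(-23)^3 + 5*(-23)^2 - 9*(-23)^1 - 2 = (-24334) + (2645) + (207) + (-2) = -21484; answer -21484
Part 2: W1 = -21484; c = 8; total draws C(16,5) = 4368; complement C(8,5) = 56; favorable 4368 - 56 = 4312; P = 77/78; answer 77/78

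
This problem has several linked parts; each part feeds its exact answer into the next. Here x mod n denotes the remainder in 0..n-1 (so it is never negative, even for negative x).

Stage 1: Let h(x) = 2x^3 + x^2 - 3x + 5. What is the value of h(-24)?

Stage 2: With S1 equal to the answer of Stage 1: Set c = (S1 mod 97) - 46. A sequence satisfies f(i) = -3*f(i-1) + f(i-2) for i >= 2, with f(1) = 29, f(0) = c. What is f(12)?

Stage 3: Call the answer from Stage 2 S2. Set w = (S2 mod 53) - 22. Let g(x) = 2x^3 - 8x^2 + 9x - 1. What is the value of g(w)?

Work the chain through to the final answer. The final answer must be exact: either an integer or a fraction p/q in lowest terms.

1

Stage 1: 2*(-24)^3 + 1*(-24)^2 - 3*(-24)^1 + 5 = (-27648) + (576) + (72) + (5) = -26995; answer -26995
Stage 2: S1 = -26995; c = 22; f(2) = -3*(29) + 1*(22) = -65; iterating: f(2)=-65, f(3)=224, f(4)=-737, f(5)=2435, f(6)=-8042, f(7)=26561, f(8)=-87725, f(9)=289736, f(10)=-956933, f(11)=3160535, f(12)=-10438538; answer -10438538
Stage 3: S2 = -10438538; w = 2; 2*(2)^3 - 8*(2)^2 + 9*(2)^1 - 1 = (16) + (-32) + (18) + (-1) = 1; answer 1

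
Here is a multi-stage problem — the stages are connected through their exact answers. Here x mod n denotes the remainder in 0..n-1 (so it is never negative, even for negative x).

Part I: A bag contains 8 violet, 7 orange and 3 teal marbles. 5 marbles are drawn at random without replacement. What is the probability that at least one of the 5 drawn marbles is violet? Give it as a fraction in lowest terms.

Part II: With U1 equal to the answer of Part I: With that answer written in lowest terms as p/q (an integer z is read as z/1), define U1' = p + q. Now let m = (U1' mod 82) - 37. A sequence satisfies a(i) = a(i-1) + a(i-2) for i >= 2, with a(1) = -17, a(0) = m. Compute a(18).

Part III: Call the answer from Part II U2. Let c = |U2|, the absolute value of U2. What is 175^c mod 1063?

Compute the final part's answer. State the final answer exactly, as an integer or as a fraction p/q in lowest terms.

1008

Part I: total draws C(18,5) = 8568; complement C(10,5) = 252; favorable 8568 - 252 = 8316; P = 33/34; answer 33/34
Part II: U1 = 33/34; threaded value p + q = 67; m = 30; a(2) = 1*(-17) + 1*(30) = 13; iterating: a(2)=13, a(3)=-4, a(4)=9, a(5)=5, a(6)=14, a(7)=19, a(8)=33, a(9)=52, a(10)=85, a(11)=137, a(12)=222, a(13)=359, a(14)=581, a(15)=940, a(16)=1521, a(17)=2461, a(18)=3982; answer 3982
Part III: U2 = 3982; c = 3982; squarings mod 1063: 175^1=175, 175^2=861, 175^4=410, 175^8=146, 175^16=56, 175^32=1010, 175^64=683, 175^128=895, 175^256=586, 175^512=47, 175^1024=83, 175^2048=511; 175^3982 = 175^2 * 175^4 * 175^8 * 175^128 * 175^256 * 175^512 * 175^1024 * 175^2048 = 1008 (mod 1063); answer 1008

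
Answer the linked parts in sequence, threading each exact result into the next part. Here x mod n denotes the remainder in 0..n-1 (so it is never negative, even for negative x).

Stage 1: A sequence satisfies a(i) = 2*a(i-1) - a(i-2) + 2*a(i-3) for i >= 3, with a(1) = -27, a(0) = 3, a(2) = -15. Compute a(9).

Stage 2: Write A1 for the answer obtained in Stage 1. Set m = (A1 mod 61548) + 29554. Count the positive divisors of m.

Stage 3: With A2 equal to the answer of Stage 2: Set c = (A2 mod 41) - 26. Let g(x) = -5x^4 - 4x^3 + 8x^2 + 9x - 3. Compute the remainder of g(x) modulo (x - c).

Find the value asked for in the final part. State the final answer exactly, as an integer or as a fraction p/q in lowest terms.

-1125017

Stage 1: a(3) = 2*(-15) - 1*(-27) + 2*(3) = 3; iterating: a(3)=3, a(4)=-33, a(5)=-99, a(6)=-159, a(7)=-285, a(8)=-609, a(9)=-1251; answer -1251
Stage 2: A1 = -1251; m = 89851; 89851 = 19 * 4729; number of divisors = (1+1) * (1+1) = 4; answer 4
Stage 3: A2 = 4; c = -22; remainder = value at the root: -5*(-22)^4 - 4*(-22)^3 + 8*(-22)^2 + 9*(-22)^1 - 3 = (-1171280) + (42592) + (3872) + (-198) + (-3) = -1125017; answer -1125017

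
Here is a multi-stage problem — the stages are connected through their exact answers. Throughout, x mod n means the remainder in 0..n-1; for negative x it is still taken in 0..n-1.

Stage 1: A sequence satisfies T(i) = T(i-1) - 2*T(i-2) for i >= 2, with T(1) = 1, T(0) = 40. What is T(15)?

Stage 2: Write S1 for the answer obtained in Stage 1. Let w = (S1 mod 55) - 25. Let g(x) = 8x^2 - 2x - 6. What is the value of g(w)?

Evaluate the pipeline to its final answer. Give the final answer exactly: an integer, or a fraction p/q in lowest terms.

Stage 1: T(2) = 1*(1) - 2*(40) = -79; iterating: T(2)=-79, T(3)=-81, T(4)=77, T(5)=239, T(6)=85, T(7)=-393, T(8)=-563, T(9)=223, T(10)=1349, T(11)=903, T(12)=-1795, T(13)=-3601, T(14)=-11, T(15)=7191; answer 7191
Stage 2: S1 = 7191; w = 16; 8*(16)^2 - 2*(16)^1 - 6 = (2048) + (-32) + (-6) = 2010; answer 2010

2010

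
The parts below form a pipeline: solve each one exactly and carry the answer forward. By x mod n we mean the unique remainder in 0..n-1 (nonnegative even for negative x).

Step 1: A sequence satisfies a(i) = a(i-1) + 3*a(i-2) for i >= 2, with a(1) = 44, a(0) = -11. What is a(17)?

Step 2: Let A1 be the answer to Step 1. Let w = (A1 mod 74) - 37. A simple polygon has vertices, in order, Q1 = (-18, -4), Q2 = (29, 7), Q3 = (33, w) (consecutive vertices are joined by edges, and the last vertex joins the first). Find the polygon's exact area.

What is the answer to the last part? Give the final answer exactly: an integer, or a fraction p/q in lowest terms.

3/2

Step 1: a(2) = 1*(44) + 3*(-11) = 11; iterating: a(2)=11, a(3)=143, a(4)=176, a(5)=605, a(6)=1133, a(7)=2948, a(8)=6347, a(9)=15191, a(10)=34232, a(11)=79805, a(12)=182501, a(13)=421916, a(14)=969419, a(15)=2235167, a(16)=5143424, a(17)=11848925; answer 11848925
Step 2: A1 = 11848925; w = 8; cross terms: (-18*7 - 29*-4)=-10, (29*8 - 33*7)=1, (33*-4 - -18*8)=12; twice the area = |3| = 3; area = 3/2; answer 3/2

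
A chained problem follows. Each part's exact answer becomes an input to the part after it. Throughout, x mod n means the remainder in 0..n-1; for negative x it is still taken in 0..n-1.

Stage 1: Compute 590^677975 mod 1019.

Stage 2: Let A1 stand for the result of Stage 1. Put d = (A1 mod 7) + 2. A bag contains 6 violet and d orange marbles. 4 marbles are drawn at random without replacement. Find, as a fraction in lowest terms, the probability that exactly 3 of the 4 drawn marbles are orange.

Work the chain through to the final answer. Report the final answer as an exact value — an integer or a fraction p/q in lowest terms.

42/143

Stage 1: squarings mod 1019: 590^1=590, 590^2=621, 590^4=459, 590^8=767, 590^16=326, 590^32=300, 590^64=328, 590^128=589, 590^256=461, 590^512=569, 590^1024=738, 590^2048=498, 590^4096=387, 590^8192=995, 590^16384=576, 590^32768=601, 590^65536=475, 590^131072=426, 590^262144=94, 590^524288=684; 590^677975 = 590^1 * 590^2 * 590^4 * 590^16 * 590^64 * 590^2048 * 590^4096 * 590^16384 * 590^131072 * 590^524288 = 530 (mod 1019); answer 530
Stage 2: A1 = 530; d = 7; total draws C(13,4) = 715; favorable C(7,3)*C(6,1) = 210; P = 42/143; answer 42/143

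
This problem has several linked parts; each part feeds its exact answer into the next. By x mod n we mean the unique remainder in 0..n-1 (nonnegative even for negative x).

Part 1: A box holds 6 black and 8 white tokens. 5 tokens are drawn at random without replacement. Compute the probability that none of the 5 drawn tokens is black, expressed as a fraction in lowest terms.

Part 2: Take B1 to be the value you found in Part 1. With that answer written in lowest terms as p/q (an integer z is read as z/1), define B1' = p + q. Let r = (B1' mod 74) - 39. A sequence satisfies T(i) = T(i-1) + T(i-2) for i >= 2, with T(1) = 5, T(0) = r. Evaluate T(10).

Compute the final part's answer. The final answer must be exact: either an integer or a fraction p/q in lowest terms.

Part 1: total draws C(14,5) = 2002; favorable C(8,5) = 56; P = 4/143; answer 4/143
Part 2: B1 = 4/143; threaded value p + q = 147; r = 34; T(2) = 1*(5) + 1*(34) = 39; iterating: T(2)=39, T(3)=44, T(4)=83, T(5)=127, T(6)=210, T(7)=337, T(8)=547, T(9)=884, T(10)=1431; answer 1431

1431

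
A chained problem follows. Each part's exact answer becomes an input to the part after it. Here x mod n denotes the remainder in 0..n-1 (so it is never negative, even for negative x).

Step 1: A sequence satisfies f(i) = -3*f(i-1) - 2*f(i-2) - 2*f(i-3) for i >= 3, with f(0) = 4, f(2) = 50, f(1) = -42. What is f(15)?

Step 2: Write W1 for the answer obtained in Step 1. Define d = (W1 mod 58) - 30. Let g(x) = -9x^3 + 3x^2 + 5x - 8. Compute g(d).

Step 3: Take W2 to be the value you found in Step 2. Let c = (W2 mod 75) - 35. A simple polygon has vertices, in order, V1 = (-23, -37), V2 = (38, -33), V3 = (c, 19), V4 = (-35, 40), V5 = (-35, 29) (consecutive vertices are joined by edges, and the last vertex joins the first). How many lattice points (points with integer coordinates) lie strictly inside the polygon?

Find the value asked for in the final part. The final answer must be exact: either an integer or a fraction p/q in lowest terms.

3888

Step 1: f(3) = -3*(50) - 2*(-42) - 2*(4) = -74; iterating: f(3)=-74, f(4)=206, f(5)=-570, f(6)=1446, f(7)=-3610, f(8)=9078, f(9)=-22906, f(10)=57782, f(11)=-145690, f(12)=367318, f(13)=-926138, f(14)=2335158, f(15)=-5887834; answer -5887834
Step 2: W1 = -5887834; d = 6; -9*(6)^3 + 3*(6)^2 + 5*(6)^1 - 8 = (-1944) + (108) + (30) + (-8) = -1814; answer -1814
Step 3: W2 = -1814; c = 26; cross terms: (-23*-33 - 38*-37)=2165, (38*19 - 26*-33)=1580, (26*40 - -35*19)=1705, (-35*29 - -35*40)=385, (-35*-37 - -23*29)=1962; twice the area = |7797| = 7797; area = 7797/2; boundary points = 1 + 4 + 1 + 11 + 6 = 23; strictly interior points = area - boundary/2 + 1 = 3888; answer 3888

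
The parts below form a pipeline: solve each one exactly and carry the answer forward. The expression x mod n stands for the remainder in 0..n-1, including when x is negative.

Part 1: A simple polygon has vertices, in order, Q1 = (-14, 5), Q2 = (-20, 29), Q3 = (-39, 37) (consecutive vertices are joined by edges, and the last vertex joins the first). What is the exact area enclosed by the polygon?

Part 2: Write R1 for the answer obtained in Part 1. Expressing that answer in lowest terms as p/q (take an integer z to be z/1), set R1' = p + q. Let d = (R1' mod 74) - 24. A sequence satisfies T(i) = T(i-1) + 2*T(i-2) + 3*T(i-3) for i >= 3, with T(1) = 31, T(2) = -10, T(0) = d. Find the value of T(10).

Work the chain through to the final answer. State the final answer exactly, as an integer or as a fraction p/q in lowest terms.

41525

Part 1: cross terms: (-14*29 - -20*5)=-306, (-20*37 - -39*29)=391, (-39*5 - -14*37)=323; twice the area = |408| = 408; area = 204; answer 204
Part 2: R1 = 204; threaded value p + q = 205; d = 33; T(3) = 1*(-10) + 2*(31) + 3*(33) = 151; iterating: T(3)=151, T(4)=224, T(5)=496, T(6)=1397, T(7)=3061, T(8)=7343, T(9)=17656, T(10)=41525; answer 41525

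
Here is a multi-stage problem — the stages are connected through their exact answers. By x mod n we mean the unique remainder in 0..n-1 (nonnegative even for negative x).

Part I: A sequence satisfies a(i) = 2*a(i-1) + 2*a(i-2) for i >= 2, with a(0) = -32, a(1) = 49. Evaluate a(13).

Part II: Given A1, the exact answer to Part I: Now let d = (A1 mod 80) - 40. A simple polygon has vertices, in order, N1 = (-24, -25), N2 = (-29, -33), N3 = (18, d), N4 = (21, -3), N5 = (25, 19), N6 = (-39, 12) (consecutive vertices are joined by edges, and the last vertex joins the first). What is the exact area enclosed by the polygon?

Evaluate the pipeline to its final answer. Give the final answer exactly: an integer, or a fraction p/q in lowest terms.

4585/2

Part I: a(2) = 2*(49) + 2*(-32) = 34; iterating: a(2)=34, a(3)=166, a(4)=400, a(5)=1132, a(6)=3064, a(7)=8392, a(8)=22912, a(9)=62608, a(10)=171040, a(11)=467296, a(12)=1276672, a(13)=3487936; answer 3487936
Part II: A1 = 3487936; d = -24; cross terms: (-24*-33 - -29*-25)=67, (-29*-24 - 18*-33)=1290, (18*-3 - 21*-24)=450, (21*19 - 25*-3)=474, (25*12 - -39*19)=1041, (-39*-25 - -24*12)=1263; twice the area = |4585| = 4585; area = 4585/2; answer 4585/2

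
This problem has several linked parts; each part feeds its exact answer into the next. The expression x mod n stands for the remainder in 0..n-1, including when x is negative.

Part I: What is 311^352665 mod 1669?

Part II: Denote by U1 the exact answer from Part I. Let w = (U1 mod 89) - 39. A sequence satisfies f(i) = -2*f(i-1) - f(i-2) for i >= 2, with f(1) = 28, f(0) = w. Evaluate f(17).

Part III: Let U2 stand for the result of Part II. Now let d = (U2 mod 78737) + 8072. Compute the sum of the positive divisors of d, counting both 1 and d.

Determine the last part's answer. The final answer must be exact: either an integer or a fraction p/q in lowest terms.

16128

Part I: squarings mod 1669: 311^1=311, 311^2=1588, 311^4=1554, 311^8=1542, 311^16=1108, 311^32=949, 311^64=1010, 311^128=341, 311^256=1120, 311^512=981, 311^1024=1017, 311^2048=1178, 311^4096=745, 311^8192=917, 311^16384=1382, 311^32768=588, 311^65536=261, 311^131072=1361, 311^262144=1400; 311^352665 = 311^1 * 311^8 * 311^16 * 311^128 * 311^256 * 311^8192 * 311^16384 * 311^65536 * 311^262144 = 30 (mod 1669); answer 30
Part II: U1 = 30; w = -9; f(2) = -2*(28) - 1*(-9) = -47; iterating: f(2)=-47, f(3)=66, f(4)=-85, f(5)=104, f(6)=-123, f(7)=142, f(8)=-161, f(9)=180, f(10)=-199, f(11)=218, f(12)=-237, f(13)=256, f(14)=-275, f(15)=294, f(16)=-313, f(17)=332; answer 332
Part III: U2 = 332; d = 8404; 8404 = 2^2 * 11 * 191; sigma = (1 + 2 + 4) * (1 + 11) * (1 + 191) = 7 * 12 * 192 = 16128; answer 16128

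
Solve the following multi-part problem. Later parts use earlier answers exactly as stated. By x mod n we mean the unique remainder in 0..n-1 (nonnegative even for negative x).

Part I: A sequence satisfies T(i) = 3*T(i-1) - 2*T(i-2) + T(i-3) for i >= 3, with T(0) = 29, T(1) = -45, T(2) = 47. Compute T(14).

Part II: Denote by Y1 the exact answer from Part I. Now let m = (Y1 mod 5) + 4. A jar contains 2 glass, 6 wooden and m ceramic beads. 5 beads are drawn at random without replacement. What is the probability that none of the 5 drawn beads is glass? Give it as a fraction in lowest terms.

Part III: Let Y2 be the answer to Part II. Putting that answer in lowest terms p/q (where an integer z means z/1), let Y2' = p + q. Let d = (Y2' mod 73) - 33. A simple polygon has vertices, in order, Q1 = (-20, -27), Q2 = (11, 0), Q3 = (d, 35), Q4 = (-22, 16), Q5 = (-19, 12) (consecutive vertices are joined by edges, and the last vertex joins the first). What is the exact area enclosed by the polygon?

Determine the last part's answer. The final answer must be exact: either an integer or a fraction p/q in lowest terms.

1877/2

Part I: T(3) = 3*(47) - 2*(-45) + 1*(29) = 260; iterating: T(3)=260, T(4)=641, T(5)=1450, T(6)=3328, T(7)=7725, T(8)=17969, T(9)=41785, T(10)=97142, T(11)=225825, T(12)=524976, T(13)=1220420, T(14)=2837133; answer 2837133
Part II: Y1 = 2837133; m = 7; total draws C(15,5) = 3003; favorable C(13,5) = 1287; P = 3/7; answer 3/7
Part III: Y2 = 3/7; threaded value p + q = 10; d = -23; cross terms: (-20*0 - 11*-27)=297, (11*35 - -23*0)=385, (-23*16 - -22*35)=402, (-22*12 - -19*16)=40, (-19*-27 - -20*12)=753; twice the area = |1877| = 1877; area = 1877/2; answer 1877/2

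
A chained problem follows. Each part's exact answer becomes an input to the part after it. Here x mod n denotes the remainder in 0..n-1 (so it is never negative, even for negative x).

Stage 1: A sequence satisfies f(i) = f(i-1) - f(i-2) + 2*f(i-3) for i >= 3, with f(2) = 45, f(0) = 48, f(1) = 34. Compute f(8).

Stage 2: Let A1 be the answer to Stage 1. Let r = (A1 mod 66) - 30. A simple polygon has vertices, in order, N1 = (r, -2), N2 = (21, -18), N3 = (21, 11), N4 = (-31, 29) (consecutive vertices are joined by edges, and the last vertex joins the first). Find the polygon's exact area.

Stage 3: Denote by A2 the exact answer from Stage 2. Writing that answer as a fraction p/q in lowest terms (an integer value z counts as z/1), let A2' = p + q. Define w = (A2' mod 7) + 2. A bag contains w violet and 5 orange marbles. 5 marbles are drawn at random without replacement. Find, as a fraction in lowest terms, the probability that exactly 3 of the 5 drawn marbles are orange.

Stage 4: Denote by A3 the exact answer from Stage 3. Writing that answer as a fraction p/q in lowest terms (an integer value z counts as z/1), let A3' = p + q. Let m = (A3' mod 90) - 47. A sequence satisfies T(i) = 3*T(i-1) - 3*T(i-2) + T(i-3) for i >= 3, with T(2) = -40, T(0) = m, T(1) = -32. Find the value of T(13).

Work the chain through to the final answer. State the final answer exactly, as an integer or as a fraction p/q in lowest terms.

400

Stage 1: f(3) = 1*(45) - 1*(34) + 2*(48) = 107; iterating: f(3)=107, f(4)=130, f(5)=113, f(6)=197, f(7)=344, f(8)=373; answer 373
Stage 2: A1 = 373; r = 13; cross terms: (13*-18 - 21*-2)=-192, (21*11 - 21*-18)=609, (21*29 - -31*11)=950, (-31*-2 - 13*29)=-315; twice the area = |1052| = 1052; area = 526; answer 526
Stage 3: A2 = 526; threaded value p + q = 527; w = 4; total draws C(9,5) = 126; favorable C(5,3)*C(4,2) = 60; P = 10/21; answer 10/21
Stage 4: A3 = 10/21; threaded value p + q = 31; m = -16; T(3) = 3*(-40) - 3*(-32) + 1*(-16) = -40; iterating: T(3)=-40, T(4)=-32, T(5)=-16, T(6)=8, T(7)=40, T(8)=80, T(9)=128, T(10)=184, T(11)=248, T(12)=320, T(13)=400; answer 400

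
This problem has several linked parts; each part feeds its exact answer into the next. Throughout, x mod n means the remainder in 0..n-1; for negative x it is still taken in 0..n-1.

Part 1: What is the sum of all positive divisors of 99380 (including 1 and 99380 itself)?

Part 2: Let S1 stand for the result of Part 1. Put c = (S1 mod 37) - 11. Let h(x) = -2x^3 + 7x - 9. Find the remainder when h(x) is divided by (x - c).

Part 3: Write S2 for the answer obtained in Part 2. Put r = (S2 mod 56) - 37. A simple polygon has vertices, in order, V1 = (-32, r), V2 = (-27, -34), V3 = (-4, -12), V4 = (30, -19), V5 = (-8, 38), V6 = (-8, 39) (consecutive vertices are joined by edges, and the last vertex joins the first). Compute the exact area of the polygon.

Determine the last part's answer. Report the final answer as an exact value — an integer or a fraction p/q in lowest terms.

1951

Part 1: 99380 = 2^2 * 5 * 4969; sigma = (1 + 2 + 4) * (1 + 5) * (1 + 4969) = 7 * 6 * 4970 = 208740; answer 208740
Part 2: S1 = 208740; c = 12; remainder = value at the root: -2*(12)^3 + 7*(12)^1 - 9 = (-3456) + (84) + (-9) = -3381; answer -3381
Part 3: S2 = -3381; r = -2; cross terms: (-32*-34 - -27*-2)=1034, (-27*-12 - -4*-34)=188, (-4*-19 - 30*-12)=436, (30*38 - -8*-19)=988, (-8*39 - -8*38)=-8, (-8*-2 - -32*39)=1264; twice the area = |3902| = 3902; area = 1951; answer 1951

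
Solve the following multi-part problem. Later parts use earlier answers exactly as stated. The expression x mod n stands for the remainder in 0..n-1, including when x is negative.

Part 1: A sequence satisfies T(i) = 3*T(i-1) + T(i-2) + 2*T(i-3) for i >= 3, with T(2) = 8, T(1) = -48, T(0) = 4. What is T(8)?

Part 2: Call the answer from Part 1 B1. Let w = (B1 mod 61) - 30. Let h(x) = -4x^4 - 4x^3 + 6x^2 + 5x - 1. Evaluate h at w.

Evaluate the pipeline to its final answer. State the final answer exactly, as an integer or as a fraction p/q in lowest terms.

Part 1: T(3) = 3*(8) + 1*(-48) + 2*(4) = -16; iterating: T(3)=-16, T(4)=-136, T(5)=-408, T(6)=-1392, T(7)=-4856, T(8)=-16776; answer -16776
Part 2: B1 = -16776; w = 30; -4*(30)^4 - 4*(30)^3 + 6*(30)^2 + 5*(30)^1 - 1 = (-3240000) + (-108000) + (5400) + (150) + (-1) = -3342451; answer -3342451

-3342451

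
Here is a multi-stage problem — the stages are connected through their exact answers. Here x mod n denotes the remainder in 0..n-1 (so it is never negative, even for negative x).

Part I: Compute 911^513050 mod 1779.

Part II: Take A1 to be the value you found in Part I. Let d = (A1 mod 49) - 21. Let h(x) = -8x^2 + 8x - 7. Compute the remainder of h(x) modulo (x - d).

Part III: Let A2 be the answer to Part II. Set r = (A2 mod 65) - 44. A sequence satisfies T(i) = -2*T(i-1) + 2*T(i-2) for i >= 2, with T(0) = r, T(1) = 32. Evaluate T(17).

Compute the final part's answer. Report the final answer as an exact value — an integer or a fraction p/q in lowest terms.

Part I: squarings mod 1779: 911^1=911, 911^2=907, 911^4=751, 911^8=58, 911^16=1585, 911^32=277, 911^64=232, 911^128=454, 911^256=1531, 911^512=1018, 911^1024=946, 911^2048=79, 911^4096=904, 911^8192=655, 911^16384=286, 911^32768=1741, 911^65536=1444, 911^131072=148, 911^262144=556; 911^513050 = 911^2 * 911^8 * 911^16 * 911^1024 * 911^4096 * 911^16384 * 911^32768 * 911^65536 * 911^131072 * 911^262144 = 136 (mod 1779); answer 136
Part II: A1 = 136; d = 17; remainder = value at the root: -8*(17)^2 + 8*(17)^1 - 7 = (-2312) + (136) + (-7) = -2183; answer -2183
Part III: A2 = -2183; r = -17; T(2) = -2*(32) + 2*(-17) = -98; iterating: T(2)=-98, T(3)=260, T(4)=-716, T(5)=1952, T(6)=-5336, T(7)=14576, T(8)=-39824, T(9)=108800, T(10)=-297248, T(11)=812096, T(12)=-2218688, T(13)=6061568, T(14)=-16560512, T(15)=45244160, T(16)=-123609344, T(17)=337707008; answer 337707008

337707008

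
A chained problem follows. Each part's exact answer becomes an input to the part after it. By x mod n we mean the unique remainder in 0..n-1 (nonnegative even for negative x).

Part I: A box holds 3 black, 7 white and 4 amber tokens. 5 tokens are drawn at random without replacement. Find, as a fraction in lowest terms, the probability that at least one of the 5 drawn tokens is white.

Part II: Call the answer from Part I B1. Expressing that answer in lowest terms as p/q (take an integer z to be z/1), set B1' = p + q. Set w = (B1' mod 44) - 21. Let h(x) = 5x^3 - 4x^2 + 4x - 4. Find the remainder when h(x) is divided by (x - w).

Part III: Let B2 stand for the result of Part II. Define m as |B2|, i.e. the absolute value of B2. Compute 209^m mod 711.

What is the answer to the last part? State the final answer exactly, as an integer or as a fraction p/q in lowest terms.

Part I: total draws C(14,5) = 2002; complement C(7,5) = 21; favorable 2002 - 21 = 1981; P = 283/286; answer 283/286
Part II: B1 = 283/286; threaded value p + q = 569; w = 20; remainder = value at the root: 5*(20)^3 - 4*(20)^2 + 4*(20)^1 - 4 = (40000) + (-1600) + (80) + (-4) = 38476; answer 38476
Part III: B2 = 38476; m = 38476; squarings mod 711: 209^1=209, 209^2=310, 209^4=115, 209^8=427, 209^16=313, 209^32=562, 209^64=160, 209^128=4, 209^256=16, 209^512=256, 209^1024=124, 209^2048=445, 209^4096=367, 209^8192=310, 209^16384=115, 209^32768=427; 209^38476 = 209^4 * 209^8 * 209^64 * 209^512 * 209^1024 * 209^4096 * 209^32768 = 16 (mod 711); answer 16

16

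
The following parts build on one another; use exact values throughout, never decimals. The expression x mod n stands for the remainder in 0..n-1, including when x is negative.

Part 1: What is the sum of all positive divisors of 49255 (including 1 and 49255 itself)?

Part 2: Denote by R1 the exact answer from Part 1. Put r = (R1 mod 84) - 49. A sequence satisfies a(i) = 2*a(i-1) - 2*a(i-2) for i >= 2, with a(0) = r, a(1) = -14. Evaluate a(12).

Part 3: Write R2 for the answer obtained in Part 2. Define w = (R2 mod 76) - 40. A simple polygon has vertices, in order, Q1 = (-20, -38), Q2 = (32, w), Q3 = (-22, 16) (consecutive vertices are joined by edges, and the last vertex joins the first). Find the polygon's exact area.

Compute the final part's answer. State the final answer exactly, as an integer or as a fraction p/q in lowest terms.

1458

Part 1: 49255 = 5 * 9851; sigma = (1 + 5) * (1 + 9851) = 6 * 9852 = 59112; answer 59112
Part 2: R1 = 59112; r = 11; a(2) = 2*(-14) - 2*(11) = -50; iterating: a(2)=-50, a(3)=-72, a(4)=-44, a(5)=56, a(6)=200, a(7)=288, a(8)=176, a(9)=-224, a(10)=-800, a(11)=-1152, a(12)=-704; answer -704
Part 3: R2 = -704; w = 16; cross terms: (-20*16 - 32*-38)=896, (32*16 - -22*16)=864, (-22*-38 - -20*16)=1156; twice the area = |2916| = 2916; area = 1458; answer 1458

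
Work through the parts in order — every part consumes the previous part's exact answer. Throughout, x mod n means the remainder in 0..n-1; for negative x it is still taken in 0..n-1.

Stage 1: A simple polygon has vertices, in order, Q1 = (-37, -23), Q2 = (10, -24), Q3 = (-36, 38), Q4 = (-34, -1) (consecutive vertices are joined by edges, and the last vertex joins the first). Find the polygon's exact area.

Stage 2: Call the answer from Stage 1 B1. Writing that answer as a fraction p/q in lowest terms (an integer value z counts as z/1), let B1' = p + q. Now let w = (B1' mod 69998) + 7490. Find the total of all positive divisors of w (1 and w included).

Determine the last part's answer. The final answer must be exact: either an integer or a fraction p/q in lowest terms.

12288

Stage 1: cross terms: (-37*-24 - 10*-23)=1118, (10*38 - -36*-24)=-484, (-36*-1 - -34*38)=1328, (-34*-23 - -37*-1)=745; twice the area = |2707| = 2707; area = 2707/2; answer 2707/2
Stage 2: B1 = 2707/2; threaded value p + q = 2709; w = 10199; 10199 = 7 * 31 * 47; sigma = (1 + 7) * (1 + 31) * (1 + 47) = 8 * 32 * 48 = 12288; answer 12288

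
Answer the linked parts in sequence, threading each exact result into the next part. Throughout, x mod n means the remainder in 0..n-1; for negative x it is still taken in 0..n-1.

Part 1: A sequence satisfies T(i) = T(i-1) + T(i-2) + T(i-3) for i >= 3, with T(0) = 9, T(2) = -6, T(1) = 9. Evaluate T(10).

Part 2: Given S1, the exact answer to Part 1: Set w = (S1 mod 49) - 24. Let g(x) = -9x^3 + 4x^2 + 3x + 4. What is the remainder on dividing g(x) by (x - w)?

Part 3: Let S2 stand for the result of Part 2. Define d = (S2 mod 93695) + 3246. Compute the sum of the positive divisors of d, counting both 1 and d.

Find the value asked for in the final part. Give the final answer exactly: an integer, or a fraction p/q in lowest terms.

Part 1: T(3) = 1*(-6) + 1*(9) + 1*(9) = 12; iterating: T(3)=12, T(4)=15, T(5)=21, T(6)=48, T(7)=84, T(8)=153, T(9)=285, T(10)=522; answer 522
Part 2: S1 = 522; w = 8; remainder = value at the root: -9*(8)^3 + 4*(8)^2 + 3*(8)^1 + 4 = (-4608) + (256) + (24) + (4) = -4324; answer -4324
Part 3: S2 = -4324; d = 92617; 92617 = 7 * 101 * 131; sigma = (1 + 7) * (1 + 101) * (1 + 131) = 8 * 102 * 132 = 107712; answer 107712

107712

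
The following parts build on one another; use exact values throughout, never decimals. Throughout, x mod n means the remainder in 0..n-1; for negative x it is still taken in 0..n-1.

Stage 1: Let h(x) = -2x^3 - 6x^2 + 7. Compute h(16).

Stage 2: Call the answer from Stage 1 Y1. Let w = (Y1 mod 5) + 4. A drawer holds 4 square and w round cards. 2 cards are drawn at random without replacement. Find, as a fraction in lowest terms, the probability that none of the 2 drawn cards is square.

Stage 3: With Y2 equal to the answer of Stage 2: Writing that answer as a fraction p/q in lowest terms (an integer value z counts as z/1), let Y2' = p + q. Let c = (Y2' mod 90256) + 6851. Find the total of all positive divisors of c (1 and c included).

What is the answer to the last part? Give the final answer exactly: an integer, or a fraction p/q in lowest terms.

10350

Stage 1: -2*(16)^3 - 6*(16)^2 + 7 = (-8192) + (-1536) + (7) = -9721; answer -9721
Stage 2: Y1 = -9721; w = 8; total draws C(12,2) = 66; favorable C(8,2) = 28; P = 14/33; answer 14/33
Stage 3: Y2 = 14/33; threaded value p + q = 47; c = 6898; 6898 = 2 * 3449; sigma = (1 + 2) * (1 + 3449) = 3 * 3450 = 10350; answer 10350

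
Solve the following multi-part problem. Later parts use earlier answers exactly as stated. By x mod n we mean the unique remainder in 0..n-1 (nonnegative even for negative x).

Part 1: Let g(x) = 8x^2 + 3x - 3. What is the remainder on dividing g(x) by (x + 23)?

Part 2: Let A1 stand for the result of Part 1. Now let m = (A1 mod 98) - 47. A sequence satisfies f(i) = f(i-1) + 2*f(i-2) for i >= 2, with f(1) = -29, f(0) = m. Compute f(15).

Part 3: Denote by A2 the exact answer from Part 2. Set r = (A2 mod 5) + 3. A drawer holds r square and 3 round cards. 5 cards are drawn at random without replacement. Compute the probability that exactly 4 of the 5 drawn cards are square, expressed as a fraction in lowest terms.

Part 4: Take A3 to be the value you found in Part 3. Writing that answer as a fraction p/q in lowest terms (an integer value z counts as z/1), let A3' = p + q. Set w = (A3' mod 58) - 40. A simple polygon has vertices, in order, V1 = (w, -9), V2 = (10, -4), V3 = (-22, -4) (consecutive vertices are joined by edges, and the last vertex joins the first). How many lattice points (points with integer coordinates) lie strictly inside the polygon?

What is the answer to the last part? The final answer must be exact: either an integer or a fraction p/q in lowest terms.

Part 1: remainder = value at the root: 8*(-23)^2 + 3*(-23)^1 - 3 = (4232) + (-69) + (-3) = 4160; answer 4160
Part 2: A1 = 4160; m = -3; f(2) = 1*(-29) + 2*(-3) = -35; iterating: f(2)=-35, f(3)=-93, f(4)=-163, f(5)=-349, f(6)=-675, f(7)=-1373, f(8)=-2723, f(9)=-5469, f(10)=-10915, f(11)=-21853, f(12)=-43683, f(13)=-87389, f(14)=-174755, f(15)=-349533; answer -349533
Part 3: A2 = -349533; r = 5; total draws C(8,5) = 56; favorable C(5,4)*C(3,1) = 15; P = 15/56; answer 15/56
Part 4: A3 = 15/56; threaded value p + q = 71; w = -27; cross terms: (-27*-4 - 10*-9)=198, (10*-4 - -22*-4)=-128, (-22*-9 - -27*-4)=90; twice the area = |160| = 160; area = 80; boundary points = 1 + 32 + 5 = 38; strictly interior points = area - boundary/2 + 1 = 62; answer 62

62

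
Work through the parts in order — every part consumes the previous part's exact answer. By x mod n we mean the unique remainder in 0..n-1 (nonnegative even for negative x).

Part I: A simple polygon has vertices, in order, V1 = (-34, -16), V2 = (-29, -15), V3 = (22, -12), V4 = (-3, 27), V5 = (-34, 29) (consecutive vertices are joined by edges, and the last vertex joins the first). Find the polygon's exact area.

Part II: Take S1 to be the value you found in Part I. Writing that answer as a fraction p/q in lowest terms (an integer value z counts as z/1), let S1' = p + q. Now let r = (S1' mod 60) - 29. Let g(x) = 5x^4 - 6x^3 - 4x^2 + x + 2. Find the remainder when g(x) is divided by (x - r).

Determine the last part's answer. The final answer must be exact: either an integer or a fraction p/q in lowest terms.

Part I: cross terms: (-34*-15 - -29*-16)=46, (-29*-12 - 22*-15)=678, (22*27 - -3*-12)=558, (-3*29 - -34*27)=831, (-34*-16 - -34*29)=1530; twice the area = |3643| = 3643; area = 3643/2; answer 3643/2
Part II: S1 = 3643/2; threaded value p + q = 3645; r = 16; remainder = value at the root: 5*(16)^4 - 6*(16)^3 - 4*(16)^2 + 1*(16)^1 + 2 = (327680) + (-24576) + (-1024) + (16) + (2) = 302098; answer 302098

302098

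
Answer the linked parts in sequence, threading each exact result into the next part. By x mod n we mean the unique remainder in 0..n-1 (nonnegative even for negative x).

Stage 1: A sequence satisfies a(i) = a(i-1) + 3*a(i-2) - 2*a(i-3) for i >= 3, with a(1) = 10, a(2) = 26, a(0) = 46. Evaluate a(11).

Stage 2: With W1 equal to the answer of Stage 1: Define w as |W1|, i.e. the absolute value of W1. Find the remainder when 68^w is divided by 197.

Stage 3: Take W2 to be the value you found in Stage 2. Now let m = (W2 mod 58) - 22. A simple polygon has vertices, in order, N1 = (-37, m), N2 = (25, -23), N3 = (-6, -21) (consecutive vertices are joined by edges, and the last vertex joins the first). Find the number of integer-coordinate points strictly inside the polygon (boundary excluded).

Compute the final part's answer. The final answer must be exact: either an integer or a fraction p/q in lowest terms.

495

Stage 1: a(3) = 1*(26) + 3*(10) - 2*(46) = -36; iterating: a(3)=-36, a(4)=22, a(5)=-138, a(6)=0, a(7)=-458, a(8)=-182, a(9)=-1556, a(10)=-1186, a(11)=-5490; answer -5490
Stage 2: W1 = -5490; w = 5490; squarings mod 197: 68^1=68, 68^2=93, 68^4=178, 68^8=164, 68^16=104, 68^32=178, 68^64=164, 68^128=104, 68^256=178, 68^512=164, 68^1024=104, 68^2048=178, 68^4096=164; 68^5490 = 68^2 * 68^16 * 68^32 * 68^64 * 68^256 * 68^1024 * 68^4096 = 93 (mod 197); answer 93
Stage 3: W2 = 93; m = 13; cross terms: (-37*-23 - 25*13)=526, (25*-21 - -6*-23)=-663, (-6*13 - -37*-21)=-855; twice the area = |-992| = 992; area = 496; boundary points = 2 + 1 + 1 = 4; strictly interior points = area - boundary/2 + 1 = 495; answer 495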